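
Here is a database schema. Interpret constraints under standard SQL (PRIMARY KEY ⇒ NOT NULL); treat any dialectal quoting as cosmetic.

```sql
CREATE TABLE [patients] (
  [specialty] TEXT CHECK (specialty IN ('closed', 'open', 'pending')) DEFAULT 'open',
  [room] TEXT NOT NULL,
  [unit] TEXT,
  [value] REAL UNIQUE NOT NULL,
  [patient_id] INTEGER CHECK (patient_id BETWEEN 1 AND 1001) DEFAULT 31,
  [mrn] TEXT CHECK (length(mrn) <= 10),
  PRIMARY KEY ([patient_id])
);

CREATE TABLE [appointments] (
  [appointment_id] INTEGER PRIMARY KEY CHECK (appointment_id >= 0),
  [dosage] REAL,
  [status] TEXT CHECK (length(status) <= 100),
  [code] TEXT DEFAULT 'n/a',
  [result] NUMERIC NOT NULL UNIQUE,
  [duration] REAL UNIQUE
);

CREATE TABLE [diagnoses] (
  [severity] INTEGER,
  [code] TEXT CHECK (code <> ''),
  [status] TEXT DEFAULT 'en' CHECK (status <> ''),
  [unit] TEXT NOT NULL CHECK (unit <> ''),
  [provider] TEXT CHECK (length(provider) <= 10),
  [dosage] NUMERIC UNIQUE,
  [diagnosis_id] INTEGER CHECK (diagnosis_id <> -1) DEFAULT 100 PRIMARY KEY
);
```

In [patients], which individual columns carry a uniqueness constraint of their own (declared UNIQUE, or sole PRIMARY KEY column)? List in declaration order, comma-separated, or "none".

- specialty: no UNIQUE or single-column PK constraint.
- room: no UNIQUE or single-column PK constraint.
- unit: no UNIQUE or single-column PK constraint.
- value: declared UNIQUE → unique.
- patient_id: single-column PRIMARY KEY → unique.
- mrn: no UNIQUE or single-column PK constraint.

value, patient_id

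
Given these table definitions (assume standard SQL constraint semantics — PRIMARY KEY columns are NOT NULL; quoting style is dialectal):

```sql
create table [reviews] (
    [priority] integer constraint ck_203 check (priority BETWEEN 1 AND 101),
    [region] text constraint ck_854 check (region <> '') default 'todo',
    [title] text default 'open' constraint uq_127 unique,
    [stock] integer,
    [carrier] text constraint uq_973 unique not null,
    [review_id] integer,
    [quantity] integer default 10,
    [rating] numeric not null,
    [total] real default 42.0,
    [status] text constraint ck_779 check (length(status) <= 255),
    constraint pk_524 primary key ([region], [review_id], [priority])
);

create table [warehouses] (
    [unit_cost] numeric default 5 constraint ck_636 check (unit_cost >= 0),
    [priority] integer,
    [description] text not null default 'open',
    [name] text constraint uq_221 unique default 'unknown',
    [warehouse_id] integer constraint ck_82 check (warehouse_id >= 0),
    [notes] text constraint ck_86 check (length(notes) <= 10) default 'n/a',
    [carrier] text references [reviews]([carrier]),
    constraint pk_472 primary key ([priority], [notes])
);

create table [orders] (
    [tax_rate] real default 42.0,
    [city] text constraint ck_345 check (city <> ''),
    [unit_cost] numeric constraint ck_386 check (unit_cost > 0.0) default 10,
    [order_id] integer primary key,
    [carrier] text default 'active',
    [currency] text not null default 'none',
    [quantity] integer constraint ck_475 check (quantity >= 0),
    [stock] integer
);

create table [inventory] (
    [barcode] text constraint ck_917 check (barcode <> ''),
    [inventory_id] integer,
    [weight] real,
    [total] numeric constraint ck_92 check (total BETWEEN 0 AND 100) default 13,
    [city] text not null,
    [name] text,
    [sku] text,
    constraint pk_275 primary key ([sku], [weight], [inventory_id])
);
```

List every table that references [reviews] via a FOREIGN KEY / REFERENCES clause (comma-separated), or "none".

- warehouses.carrier references reviews(carrier).

warehouses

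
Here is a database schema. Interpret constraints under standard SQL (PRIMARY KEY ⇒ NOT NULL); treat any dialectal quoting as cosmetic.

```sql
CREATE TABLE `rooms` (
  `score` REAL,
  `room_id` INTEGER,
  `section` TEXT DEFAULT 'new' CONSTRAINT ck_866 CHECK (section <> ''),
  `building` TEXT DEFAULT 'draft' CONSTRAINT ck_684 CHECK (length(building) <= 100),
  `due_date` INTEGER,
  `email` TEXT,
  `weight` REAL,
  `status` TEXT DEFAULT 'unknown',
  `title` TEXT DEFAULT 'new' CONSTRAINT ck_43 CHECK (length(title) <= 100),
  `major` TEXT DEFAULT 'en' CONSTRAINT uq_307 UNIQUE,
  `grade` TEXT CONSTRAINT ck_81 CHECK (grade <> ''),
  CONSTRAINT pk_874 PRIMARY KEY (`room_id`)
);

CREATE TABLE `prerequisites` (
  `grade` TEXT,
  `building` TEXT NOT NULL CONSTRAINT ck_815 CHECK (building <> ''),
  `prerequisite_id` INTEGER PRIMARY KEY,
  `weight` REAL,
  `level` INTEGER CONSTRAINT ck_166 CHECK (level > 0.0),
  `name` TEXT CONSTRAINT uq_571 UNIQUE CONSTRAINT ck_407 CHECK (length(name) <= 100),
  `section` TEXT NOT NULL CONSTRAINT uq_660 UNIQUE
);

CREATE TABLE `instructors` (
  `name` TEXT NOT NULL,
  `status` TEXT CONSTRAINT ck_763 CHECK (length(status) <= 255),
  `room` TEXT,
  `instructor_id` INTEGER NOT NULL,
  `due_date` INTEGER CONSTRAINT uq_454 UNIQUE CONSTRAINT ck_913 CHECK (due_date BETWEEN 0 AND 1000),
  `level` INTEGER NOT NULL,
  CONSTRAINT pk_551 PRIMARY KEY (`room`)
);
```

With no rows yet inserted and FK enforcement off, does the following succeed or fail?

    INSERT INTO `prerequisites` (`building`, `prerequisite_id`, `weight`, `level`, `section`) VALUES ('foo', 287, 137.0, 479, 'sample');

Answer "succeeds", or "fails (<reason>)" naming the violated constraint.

NOT NULL columns: building is supplied; prerequisite_id is supplied; section is supplied.
CHECK constraints: 'foo' satisfies (building <> ''); 479 satisfies (level > 0.0).
No constraint is violated.

succeeds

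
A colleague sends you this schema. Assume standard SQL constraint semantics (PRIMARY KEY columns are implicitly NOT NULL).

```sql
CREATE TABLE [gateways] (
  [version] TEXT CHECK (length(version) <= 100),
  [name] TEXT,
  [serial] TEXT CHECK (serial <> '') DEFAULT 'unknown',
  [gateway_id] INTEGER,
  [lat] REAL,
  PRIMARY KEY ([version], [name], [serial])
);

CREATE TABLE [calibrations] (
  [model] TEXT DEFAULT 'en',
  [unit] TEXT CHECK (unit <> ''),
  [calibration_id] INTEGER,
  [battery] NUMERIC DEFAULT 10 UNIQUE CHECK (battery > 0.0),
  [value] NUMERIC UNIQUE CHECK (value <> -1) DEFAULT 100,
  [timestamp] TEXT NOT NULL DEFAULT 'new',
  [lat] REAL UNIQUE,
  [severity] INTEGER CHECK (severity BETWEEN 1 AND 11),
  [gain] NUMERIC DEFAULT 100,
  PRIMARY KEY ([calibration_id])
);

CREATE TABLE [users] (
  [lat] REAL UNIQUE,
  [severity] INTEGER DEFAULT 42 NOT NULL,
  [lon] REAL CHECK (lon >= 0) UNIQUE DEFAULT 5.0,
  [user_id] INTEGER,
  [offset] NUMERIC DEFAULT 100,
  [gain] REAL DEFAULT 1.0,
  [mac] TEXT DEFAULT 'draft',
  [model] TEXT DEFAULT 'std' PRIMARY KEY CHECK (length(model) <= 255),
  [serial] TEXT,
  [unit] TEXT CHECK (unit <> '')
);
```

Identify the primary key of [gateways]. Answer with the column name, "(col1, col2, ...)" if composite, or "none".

A table-level PRIMARY KEY clause names 3 columns: version, name, serial.
This is a composite key — the combination is unique, not each column individually.

(version, name, serial)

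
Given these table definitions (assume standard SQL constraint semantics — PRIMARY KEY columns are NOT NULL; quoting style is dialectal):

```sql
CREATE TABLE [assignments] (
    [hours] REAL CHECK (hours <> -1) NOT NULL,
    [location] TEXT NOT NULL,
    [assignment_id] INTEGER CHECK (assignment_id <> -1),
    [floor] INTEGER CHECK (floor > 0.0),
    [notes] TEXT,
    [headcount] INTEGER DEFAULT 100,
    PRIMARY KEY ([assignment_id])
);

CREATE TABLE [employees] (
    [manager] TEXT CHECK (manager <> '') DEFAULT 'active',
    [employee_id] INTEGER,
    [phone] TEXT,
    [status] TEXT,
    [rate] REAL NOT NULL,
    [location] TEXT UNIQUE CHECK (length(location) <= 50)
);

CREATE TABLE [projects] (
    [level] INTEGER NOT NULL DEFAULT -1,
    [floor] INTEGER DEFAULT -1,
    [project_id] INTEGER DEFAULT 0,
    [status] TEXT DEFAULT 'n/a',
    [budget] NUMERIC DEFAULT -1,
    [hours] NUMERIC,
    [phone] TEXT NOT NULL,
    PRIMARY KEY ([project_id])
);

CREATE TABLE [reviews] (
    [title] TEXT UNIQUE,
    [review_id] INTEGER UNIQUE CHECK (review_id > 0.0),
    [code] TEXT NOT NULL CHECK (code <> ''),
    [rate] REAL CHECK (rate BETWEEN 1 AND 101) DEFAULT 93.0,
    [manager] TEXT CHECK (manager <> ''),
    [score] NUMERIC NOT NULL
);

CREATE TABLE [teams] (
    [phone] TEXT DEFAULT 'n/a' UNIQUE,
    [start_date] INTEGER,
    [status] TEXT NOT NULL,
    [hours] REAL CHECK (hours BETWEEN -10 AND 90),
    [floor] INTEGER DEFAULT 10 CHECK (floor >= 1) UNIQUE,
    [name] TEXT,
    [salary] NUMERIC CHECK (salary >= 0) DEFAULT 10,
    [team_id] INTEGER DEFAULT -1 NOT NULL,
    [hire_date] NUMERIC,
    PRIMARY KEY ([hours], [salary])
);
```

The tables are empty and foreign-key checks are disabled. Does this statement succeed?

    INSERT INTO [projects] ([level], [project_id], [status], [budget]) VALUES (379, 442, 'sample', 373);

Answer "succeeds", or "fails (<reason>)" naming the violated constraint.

fails (NOT NULL on phone)

phone is omitted from the column list and has no DEFAULT, so it would receive NULL.
But phone is declared NOT NULL.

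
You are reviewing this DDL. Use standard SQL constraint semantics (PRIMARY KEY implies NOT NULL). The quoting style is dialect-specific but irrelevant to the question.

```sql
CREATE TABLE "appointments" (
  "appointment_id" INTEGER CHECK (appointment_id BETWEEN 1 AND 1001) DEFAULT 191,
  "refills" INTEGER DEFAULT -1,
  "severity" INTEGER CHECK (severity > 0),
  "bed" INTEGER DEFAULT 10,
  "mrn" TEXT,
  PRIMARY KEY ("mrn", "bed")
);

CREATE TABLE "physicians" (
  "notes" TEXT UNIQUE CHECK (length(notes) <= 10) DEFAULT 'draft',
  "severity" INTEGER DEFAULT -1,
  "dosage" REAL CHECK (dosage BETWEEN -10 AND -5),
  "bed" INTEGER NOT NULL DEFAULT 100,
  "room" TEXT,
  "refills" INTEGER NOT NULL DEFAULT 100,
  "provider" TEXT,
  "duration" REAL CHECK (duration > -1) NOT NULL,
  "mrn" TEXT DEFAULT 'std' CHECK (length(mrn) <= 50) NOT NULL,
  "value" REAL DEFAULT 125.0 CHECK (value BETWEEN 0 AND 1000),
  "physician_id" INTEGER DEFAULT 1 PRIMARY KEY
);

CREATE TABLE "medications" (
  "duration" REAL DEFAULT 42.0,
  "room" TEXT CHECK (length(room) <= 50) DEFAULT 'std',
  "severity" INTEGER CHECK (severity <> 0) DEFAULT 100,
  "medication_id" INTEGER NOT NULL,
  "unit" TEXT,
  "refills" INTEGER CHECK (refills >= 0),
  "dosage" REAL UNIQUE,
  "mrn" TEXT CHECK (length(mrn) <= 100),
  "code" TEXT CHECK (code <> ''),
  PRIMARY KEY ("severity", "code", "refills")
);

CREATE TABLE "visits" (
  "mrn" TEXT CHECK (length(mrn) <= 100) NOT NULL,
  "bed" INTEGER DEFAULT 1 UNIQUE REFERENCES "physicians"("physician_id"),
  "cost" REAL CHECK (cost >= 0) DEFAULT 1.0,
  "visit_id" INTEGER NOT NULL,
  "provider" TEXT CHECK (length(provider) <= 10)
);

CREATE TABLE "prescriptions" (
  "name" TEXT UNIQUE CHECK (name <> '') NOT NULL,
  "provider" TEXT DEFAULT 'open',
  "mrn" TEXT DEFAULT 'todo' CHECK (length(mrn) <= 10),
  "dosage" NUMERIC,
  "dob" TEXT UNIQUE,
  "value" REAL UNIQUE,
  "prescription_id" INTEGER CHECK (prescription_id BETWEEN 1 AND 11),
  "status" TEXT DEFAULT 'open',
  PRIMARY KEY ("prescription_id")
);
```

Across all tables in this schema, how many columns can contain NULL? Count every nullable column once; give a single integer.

23

appointments: 3 nullable (appointment_id, refills, severity — PK (mrn, bed) and explicit NOT NULL columns excluded).
physicians: 6 nullable (notes, severity, dosage, room, provider, value — PK (physician_id) and explicit NOT NULL columns excluded).
medications: 5 nullable (duration, room, unit, dosage, mrn — PK (severity, code, refills) and explicit NOT NULL columns excluded).
visits: 3 nullable (bed, cost, provider — PK none and explicit NOT NULL columns excluded).
prescriptions: 6 nullable (provider, mrn, dosage, dob, value, status — PK (prescription_id) and explicit NOT NULL columns excluded).
Total: 3 + 6 + 5 + 3 + 6 = 23.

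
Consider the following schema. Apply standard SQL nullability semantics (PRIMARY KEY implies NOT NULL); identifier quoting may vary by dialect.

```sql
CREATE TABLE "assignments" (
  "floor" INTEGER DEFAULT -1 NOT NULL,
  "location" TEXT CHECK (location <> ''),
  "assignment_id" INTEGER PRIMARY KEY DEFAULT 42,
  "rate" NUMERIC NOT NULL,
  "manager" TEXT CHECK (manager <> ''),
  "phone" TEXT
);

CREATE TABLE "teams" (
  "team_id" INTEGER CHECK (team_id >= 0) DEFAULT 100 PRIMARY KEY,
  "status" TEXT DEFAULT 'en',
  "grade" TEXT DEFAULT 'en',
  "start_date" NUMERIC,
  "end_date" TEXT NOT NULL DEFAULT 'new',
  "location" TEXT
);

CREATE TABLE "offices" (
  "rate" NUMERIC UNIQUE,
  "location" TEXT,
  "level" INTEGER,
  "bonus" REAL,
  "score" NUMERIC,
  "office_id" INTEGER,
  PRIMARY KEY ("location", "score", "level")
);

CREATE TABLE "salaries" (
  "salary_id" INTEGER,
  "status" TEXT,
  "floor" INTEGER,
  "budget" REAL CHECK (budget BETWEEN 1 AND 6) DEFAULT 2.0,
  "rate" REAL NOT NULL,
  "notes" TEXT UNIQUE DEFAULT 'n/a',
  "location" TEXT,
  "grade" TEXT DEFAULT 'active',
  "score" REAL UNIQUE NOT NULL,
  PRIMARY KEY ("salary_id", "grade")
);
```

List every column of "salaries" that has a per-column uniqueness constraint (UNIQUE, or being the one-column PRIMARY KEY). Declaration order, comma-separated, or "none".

- salary_id: part of a composite PRIMARY KEY — only the tuple is unique, not this column on its own.
- status: no UNIQUE or single-column PK constraint.
- floor: no UNIQUE or single-column PK constraint.
- budget: no UNIQUE or single-column PK constraint.
- rate: no UNIQUE or single-column PK constraint.
- notes: declared UNIQUE → unique.
- location: no UNIQUE or single-column PK constraint.
- grade: part of a composite PRIMARY KEY — only the tuple is unique, not this column on its own.
- score: declared UNIQUE → unique.

notes, score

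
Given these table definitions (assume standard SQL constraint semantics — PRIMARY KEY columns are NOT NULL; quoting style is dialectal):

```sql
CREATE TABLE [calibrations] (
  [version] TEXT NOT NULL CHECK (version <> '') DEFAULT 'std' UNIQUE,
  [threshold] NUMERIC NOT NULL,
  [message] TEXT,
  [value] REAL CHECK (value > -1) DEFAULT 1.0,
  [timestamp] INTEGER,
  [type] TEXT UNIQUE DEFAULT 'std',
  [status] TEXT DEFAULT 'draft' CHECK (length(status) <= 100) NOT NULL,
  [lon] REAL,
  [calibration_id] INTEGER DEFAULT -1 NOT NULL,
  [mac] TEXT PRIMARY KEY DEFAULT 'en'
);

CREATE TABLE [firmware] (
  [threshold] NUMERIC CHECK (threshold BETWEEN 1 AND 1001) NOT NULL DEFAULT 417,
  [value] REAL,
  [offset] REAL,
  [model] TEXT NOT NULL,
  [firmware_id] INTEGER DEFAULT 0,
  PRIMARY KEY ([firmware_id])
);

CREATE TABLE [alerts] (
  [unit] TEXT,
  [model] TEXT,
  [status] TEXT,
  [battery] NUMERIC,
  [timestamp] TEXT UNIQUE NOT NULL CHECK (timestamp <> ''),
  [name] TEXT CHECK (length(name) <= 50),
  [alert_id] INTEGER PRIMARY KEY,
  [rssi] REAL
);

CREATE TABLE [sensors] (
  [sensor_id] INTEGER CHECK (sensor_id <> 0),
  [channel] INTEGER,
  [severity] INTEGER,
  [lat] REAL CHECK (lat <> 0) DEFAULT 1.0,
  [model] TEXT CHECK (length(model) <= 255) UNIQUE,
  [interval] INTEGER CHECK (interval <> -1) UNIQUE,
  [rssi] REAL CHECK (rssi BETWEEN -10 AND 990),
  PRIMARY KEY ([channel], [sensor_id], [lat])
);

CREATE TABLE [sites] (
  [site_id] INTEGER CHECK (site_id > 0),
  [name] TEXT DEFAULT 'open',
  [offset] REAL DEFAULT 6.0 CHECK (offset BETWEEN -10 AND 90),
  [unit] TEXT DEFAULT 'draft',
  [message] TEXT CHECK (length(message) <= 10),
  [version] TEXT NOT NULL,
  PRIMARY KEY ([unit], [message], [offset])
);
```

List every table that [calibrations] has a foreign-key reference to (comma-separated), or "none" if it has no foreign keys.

No column in calibrations has a REFERENCES clause.

none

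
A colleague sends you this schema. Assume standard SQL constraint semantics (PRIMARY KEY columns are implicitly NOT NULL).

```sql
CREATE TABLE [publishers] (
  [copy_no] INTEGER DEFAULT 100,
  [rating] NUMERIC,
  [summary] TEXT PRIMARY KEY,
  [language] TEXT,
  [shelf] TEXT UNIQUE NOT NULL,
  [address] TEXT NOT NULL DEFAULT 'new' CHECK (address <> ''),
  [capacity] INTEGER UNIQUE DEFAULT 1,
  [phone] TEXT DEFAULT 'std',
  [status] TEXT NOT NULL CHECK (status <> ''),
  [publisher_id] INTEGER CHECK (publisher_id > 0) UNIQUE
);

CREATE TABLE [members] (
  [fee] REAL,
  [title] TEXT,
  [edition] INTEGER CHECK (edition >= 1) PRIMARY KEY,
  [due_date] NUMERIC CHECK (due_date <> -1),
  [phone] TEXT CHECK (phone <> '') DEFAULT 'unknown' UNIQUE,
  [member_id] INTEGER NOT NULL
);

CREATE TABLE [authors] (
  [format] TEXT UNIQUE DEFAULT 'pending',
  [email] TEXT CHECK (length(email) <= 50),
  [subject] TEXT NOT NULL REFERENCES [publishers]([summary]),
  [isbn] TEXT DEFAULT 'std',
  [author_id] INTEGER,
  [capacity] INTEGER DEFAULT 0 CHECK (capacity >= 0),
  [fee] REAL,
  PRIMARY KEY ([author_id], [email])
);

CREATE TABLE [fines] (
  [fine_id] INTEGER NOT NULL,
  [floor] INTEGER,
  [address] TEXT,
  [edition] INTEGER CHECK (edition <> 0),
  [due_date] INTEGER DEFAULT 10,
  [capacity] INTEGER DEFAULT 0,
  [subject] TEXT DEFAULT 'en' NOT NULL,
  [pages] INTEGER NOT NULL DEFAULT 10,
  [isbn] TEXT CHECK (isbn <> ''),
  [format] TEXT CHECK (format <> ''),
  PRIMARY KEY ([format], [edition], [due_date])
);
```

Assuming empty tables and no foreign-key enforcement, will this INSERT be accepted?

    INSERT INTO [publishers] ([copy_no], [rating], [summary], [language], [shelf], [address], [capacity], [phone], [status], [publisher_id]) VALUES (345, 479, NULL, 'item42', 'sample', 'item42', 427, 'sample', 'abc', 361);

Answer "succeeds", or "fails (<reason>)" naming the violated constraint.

fails (NOT NULL on summary)

summary is explicitly set to NULL, but summary is part of the PRIMARY KEY (implied NOT NULL).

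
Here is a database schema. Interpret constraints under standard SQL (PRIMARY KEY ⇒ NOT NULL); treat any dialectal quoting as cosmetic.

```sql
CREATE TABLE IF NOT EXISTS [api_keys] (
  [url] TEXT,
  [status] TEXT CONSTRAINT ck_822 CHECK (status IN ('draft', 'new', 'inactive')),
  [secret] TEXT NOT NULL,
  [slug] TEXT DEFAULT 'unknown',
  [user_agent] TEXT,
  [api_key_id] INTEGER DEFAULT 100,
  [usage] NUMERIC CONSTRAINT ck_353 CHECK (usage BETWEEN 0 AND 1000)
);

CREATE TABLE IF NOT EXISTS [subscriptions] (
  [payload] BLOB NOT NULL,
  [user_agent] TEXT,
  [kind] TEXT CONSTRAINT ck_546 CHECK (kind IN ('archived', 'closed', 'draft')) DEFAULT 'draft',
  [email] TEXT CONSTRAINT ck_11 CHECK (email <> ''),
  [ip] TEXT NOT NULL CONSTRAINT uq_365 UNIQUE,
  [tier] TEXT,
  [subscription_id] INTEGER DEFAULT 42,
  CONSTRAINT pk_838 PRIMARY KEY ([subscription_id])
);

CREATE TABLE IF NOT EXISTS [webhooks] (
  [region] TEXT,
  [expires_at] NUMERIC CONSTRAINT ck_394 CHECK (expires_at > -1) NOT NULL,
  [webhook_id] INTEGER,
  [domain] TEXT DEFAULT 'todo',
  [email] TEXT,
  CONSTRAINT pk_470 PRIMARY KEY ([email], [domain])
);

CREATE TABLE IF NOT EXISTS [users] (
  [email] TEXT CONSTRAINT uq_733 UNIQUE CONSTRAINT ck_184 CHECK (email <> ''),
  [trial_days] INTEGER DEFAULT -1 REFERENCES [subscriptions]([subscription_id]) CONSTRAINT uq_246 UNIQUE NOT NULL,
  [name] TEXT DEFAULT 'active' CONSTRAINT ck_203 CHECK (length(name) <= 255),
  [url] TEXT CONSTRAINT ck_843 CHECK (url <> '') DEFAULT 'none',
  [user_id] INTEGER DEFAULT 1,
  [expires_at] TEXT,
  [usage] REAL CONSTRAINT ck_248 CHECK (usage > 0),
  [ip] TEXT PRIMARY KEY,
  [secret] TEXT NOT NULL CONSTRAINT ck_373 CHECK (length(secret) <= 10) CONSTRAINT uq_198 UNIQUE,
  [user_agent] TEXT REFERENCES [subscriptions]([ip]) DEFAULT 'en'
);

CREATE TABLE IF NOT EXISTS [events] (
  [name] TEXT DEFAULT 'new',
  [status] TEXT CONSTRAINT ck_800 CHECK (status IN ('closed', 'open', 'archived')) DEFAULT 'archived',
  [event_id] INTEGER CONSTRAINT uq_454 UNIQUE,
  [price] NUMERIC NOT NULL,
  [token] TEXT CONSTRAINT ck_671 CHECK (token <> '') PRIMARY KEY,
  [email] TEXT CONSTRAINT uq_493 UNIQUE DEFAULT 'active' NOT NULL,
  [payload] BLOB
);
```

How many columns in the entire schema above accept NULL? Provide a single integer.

23

api_keys: 6 nullable (url, status, slug, user_agent, api_key_id, usage — PK none and explicit NOT NULL columns excluded).
subscriptions: 4 nullable (user_agent, kind, email, tier — PK (subscription_id) and explicit NOT NULL columns excluded).
webhooks: 2 nullable (region, webhook_id — PK (email, domain) and explicit NOT NULL columns excluded).
users: 7 nullable (email, name, url, user_id, expires_at, usage, user_agent — PK (ip) and explicit NOT NULL columns excluded).
events: 4 nullable (name, status, event_id, payload — PK (token) and explicit NOT NULL columns excluded).
Total: 6 + 4 + 2 + 7 + 4 = 23.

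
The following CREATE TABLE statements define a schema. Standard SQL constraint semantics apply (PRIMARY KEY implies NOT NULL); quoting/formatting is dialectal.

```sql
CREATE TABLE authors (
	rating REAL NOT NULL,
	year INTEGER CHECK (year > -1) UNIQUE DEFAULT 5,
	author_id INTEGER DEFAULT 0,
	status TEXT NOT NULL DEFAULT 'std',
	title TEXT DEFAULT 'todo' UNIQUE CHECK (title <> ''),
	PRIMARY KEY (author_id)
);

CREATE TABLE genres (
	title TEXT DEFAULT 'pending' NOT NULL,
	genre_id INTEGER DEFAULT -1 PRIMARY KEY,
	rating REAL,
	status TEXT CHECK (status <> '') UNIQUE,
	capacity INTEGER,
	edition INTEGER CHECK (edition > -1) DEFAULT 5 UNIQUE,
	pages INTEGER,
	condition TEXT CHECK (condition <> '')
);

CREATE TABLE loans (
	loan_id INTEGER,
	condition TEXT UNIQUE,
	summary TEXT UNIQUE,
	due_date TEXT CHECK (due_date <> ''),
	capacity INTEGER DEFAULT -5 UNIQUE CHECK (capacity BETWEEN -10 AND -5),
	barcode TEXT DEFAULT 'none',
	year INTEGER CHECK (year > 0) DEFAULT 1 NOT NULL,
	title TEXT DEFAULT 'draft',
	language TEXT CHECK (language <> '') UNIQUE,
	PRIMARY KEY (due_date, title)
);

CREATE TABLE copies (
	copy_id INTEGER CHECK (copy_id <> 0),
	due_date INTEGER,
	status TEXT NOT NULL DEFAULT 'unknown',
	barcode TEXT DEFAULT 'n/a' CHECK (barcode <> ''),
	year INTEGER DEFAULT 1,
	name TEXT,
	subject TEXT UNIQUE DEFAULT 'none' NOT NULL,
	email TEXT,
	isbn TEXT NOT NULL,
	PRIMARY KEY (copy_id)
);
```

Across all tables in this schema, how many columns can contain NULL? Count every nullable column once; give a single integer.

19

authors: 2 nullable (year, title — PK (author_id) and explicit NOT NULL columns excluded).
genres: 6 nullable (rating, status, capacity, edition, pages, condition — PK (genre_id) and explicit NOT NULL columns excluded).
loans: 6 nullable (loan_id, condition, summary, capacity, barcode, language — PK (due_date, title) and explicit NOT NULL columns excluded).
copies: 5 nullable (due_date, barcode, year, name, email — PK (copy_id) and explicit NOT NULL columns excluded).
Total: 2 + 6 + 6 + 5 = 19.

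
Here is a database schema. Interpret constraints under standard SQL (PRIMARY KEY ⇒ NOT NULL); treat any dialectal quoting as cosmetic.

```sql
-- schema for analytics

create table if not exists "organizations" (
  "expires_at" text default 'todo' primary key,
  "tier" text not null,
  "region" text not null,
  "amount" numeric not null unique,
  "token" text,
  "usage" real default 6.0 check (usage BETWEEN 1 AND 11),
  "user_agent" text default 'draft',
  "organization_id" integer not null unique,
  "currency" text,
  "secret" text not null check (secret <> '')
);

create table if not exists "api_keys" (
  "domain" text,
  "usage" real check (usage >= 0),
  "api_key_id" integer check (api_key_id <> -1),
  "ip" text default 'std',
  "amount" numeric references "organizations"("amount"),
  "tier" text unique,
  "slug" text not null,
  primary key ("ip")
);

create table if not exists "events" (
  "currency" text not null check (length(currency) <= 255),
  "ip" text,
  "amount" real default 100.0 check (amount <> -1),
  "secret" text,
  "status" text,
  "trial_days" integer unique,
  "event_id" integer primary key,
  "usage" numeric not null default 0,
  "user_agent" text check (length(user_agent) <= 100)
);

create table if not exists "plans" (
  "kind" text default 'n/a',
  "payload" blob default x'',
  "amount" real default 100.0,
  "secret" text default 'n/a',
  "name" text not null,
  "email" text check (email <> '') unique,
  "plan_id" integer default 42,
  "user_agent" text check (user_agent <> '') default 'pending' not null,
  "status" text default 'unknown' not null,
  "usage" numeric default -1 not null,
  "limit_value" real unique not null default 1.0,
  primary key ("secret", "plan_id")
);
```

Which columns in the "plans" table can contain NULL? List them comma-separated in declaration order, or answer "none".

kind, payload, amount, email

- kind: DEFAULT only fills an omitted column; an explicit NULL is still allowed → nullable.
- payload: DEFAULT only fills an omitted column; an explicit NULL is still allowed → nullable.
- amount: DEFAULT only fills an omitted column; an explicit NULL is still allowed → nullable.
- secret: part of the PRIMARY KEY, which implies NOT NULL → not nullable.
- name: declared NOT NULL → not nullable.
- email: CHECK does not forbid NULL (a CHECK constraint passes when its expression is NULL) → nullable.
- plan_id: part of the PRIMARY KEY, which implies NOT NULL → not nullable.
- user_agent: declared NOT NULL → not nullable.
- status: declared NOT NULL → not nullable.
- usage: declared NOT NULL → not nullable.
- limit_value: declared NOT NULL → not nullable.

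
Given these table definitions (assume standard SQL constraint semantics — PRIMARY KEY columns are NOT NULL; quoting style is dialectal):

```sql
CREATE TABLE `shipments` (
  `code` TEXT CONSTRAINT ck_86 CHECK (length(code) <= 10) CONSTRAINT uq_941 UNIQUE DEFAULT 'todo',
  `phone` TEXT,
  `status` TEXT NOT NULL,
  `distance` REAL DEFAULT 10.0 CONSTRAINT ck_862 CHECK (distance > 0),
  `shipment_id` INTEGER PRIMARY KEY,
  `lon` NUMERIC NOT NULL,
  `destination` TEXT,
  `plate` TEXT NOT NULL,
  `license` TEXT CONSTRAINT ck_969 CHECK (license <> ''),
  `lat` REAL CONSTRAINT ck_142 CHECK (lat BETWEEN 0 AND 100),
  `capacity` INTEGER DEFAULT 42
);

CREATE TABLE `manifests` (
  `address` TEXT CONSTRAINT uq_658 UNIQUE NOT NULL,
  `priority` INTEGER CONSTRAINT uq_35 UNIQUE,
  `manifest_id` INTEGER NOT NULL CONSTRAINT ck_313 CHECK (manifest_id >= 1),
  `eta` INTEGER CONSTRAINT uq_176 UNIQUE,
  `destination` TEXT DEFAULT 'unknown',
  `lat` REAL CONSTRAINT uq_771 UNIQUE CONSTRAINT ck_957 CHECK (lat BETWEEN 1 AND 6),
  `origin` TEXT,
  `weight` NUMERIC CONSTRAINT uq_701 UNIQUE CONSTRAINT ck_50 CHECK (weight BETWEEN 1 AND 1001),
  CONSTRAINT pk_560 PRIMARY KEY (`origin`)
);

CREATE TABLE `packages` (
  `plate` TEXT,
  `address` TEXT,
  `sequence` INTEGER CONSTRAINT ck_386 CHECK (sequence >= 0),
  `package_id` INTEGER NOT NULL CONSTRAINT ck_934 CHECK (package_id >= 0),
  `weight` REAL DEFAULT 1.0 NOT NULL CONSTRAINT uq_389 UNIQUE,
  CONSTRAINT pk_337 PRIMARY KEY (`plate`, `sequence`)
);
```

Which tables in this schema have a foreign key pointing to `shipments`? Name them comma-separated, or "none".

No REFERENCES clause anywhere in the schema names shipments.

none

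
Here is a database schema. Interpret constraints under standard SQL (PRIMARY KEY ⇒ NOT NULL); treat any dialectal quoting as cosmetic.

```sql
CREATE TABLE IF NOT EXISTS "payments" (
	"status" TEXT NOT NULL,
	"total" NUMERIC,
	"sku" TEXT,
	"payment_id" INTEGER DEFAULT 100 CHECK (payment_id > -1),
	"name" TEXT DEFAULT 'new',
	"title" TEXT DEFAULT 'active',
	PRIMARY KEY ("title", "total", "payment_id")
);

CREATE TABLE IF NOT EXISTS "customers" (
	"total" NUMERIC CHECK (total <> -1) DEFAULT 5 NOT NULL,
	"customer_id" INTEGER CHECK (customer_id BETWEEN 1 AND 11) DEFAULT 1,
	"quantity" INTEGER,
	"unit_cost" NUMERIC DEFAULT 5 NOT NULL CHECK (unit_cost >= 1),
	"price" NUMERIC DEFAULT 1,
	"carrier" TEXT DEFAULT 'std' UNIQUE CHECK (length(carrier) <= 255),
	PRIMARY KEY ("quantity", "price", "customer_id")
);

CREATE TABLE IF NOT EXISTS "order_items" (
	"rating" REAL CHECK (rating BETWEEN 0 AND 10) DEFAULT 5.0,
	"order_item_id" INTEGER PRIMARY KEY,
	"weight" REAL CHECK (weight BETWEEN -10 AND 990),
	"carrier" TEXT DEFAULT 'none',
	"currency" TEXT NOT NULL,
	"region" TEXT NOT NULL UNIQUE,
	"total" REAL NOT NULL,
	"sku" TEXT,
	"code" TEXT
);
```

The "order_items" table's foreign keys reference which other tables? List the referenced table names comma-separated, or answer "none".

No column in order_items has a REFERENCES clause.

none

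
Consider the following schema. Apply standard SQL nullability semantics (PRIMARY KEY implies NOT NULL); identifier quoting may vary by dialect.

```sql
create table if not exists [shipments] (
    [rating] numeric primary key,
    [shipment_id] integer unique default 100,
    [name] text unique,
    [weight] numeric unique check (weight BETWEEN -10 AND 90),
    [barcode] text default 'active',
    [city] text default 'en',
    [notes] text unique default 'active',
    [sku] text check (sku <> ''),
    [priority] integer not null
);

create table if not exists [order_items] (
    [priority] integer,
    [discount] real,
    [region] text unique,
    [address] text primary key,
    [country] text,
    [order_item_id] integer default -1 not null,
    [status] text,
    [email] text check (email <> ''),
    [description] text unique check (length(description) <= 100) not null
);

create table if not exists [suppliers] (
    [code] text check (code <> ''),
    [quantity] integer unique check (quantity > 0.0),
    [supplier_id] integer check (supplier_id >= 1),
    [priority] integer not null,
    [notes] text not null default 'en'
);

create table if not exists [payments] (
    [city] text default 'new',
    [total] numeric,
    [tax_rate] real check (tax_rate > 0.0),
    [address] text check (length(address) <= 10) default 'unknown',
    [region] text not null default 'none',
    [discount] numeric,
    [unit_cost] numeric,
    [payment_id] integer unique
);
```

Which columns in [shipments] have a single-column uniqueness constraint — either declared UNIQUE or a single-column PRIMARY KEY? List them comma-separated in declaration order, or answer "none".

rating, shipment_id, name, weight, notes

- rating: single-column PRIMARY KEY → unique.
- shipment_id: declared UNIQUE → unique.
- name: declared UNIQUE → unique.
- weight: declared UNIQUE → unique.
- barcode: no UNIQUE or single-column PK constraint.
- city: no UNIQUE or single-column PK constraint.
- notes: declared UNIQUE → unique.
- sku: no UNIQUE or single-column PK constraint.
- priority: no UNIQUE or single-column PK constraint.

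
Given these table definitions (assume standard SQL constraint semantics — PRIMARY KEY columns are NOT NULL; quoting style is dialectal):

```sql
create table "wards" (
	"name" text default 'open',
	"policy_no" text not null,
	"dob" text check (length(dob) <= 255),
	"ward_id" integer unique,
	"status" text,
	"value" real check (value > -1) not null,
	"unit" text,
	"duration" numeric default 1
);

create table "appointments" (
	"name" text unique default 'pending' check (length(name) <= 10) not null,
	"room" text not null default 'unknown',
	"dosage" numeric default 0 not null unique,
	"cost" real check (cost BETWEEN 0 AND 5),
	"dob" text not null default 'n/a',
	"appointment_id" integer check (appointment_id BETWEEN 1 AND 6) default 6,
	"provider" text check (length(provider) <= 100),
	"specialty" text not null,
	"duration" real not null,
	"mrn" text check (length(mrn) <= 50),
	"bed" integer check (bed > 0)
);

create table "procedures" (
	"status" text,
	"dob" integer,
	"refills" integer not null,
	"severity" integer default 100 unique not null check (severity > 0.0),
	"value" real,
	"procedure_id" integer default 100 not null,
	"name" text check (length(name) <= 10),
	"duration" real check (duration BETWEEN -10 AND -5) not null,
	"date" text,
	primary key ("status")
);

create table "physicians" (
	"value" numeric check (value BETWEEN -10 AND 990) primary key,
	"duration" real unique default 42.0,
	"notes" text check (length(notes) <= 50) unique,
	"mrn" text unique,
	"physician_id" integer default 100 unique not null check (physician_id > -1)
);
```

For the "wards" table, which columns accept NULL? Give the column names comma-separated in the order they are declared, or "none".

name, dob, ward_id, status, unit, duration

- name: DEFAULT only fills an omitted column; an explicit NULL is still allowed → nullable.
- policy_no: declared NOT NULL → not nullable.
- dob: CHECK does not forbid NULL (a CHECK constraint passes when its expression is NULL) → nullable.
- ward_id: UNIQUE does not imply NOT NULL → nullable.
- status: no NOT NULL constraint applies → nullable.
- value: declared NOT NULL → not nullable.
- unit: no NOT NULL constraint applies → nullable.
- duration: DEFAULT only fills an omitted column; an explicit NULL is still allowed → nullable.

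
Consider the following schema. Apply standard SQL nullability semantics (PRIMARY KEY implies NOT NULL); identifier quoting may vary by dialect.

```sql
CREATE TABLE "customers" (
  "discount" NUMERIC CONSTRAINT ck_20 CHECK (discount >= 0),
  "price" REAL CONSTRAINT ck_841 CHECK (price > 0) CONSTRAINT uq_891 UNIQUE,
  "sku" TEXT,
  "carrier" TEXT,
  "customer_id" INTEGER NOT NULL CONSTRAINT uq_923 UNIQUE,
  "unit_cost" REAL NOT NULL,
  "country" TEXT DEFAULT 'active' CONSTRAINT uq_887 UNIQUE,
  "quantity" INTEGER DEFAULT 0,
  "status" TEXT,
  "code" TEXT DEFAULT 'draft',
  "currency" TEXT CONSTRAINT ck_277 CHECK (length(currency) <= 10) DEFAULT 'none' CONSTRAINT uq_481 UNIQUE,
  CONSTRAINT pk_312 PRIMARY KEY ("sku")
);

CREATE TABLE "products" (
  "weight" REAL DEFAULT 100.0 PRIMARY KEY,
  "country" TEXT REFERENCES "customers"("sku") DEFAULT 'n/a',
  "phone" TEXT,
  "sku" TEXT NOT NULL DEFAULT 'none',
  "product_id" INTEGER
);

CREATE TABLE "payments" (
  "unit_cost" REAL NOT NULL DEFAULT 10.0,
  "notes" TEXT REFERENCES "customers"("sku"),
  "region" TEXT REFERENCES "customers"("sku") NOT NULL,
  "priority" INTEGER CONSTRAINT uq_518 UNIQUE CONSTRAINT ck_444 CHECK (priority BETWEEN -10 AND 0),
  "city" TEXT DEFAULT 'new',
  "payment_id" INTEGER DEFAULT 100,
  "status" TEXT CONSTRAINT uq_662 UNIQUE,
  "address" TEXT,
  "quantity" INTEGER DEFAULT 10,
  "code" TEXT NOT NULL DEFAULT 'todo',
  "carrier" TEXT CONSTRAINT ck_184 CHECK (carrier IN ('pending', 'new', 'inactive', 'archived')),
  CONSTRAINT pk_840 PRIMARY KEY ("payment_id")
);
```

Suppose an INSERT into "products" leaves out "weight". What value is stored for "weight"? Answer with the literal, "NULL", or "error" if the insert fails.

100.0

weight has an explicit DEFAULT 100.0.
When the column is omitted from an INSERT, that default is used.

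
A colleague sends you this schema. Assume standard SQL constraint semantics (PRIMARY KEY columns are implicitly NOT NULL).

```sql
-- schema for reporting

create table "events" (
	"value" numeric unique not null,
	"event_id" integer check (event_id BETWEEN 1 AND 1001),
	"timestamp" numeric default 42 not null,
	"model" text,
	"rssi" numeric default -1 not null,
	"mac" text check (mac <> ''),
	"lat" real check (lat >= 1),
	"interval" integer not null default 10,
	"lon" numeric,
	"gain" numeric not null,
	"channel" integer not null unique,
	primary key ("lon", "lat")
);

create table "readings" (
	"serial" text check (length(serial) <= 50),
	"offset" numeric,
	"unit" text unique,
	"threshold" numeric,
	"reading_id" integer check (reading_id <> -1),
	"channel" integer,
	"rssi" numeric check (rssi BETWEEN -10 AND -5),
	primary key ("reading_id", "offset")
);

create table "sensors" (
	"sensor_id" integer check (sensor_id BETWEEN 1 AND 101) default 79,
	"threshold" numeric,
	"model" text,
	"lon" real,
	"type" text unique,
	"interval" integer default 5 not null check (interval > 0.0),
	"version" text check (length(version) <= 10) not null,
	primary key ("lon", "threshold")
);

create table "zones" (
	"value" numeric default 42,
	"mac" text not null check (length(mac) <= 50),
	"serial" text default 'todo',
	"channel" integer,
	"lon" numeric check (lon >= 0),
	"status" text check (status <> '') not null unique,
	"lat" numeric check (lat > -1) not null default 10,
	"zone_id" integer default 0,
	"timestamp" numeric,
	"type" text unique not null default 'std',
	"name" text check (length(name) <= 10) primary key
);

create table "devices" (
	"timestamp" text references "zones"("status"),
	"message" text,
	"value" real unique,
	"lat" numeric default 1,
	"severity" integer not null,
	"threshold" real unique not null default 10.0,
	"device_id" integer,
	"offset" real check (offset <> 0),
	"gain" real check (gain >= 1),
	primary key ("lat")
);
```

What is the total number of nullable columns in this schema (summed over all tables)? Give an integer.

events: 3 nullable (event_id, model, mac — PK (lon, lat) and explicit NOT NULL columns excluded).
readings: 5 nullable (serial, unit, threshold, channel, rssi — PK (reading_id, offset) and explicit NOT NULL columns excluded).
sensors: 3 nullable (sensor_id, model, type — PK (lon, threshold) and explicit NOT NULL columns excluded).
zones: 6 nullable (value, serial, channel, lon, zone_id, timestamp — PK (name) and explicit NOT NULL columns excluded).
devices: 6 nullable (timestamp, message, value, device_id, offset, gain — PK (lat) and explicit NOT NULL columns excluded).
Total: 3 + 5 + 3 + 6 + 6 = 23.

23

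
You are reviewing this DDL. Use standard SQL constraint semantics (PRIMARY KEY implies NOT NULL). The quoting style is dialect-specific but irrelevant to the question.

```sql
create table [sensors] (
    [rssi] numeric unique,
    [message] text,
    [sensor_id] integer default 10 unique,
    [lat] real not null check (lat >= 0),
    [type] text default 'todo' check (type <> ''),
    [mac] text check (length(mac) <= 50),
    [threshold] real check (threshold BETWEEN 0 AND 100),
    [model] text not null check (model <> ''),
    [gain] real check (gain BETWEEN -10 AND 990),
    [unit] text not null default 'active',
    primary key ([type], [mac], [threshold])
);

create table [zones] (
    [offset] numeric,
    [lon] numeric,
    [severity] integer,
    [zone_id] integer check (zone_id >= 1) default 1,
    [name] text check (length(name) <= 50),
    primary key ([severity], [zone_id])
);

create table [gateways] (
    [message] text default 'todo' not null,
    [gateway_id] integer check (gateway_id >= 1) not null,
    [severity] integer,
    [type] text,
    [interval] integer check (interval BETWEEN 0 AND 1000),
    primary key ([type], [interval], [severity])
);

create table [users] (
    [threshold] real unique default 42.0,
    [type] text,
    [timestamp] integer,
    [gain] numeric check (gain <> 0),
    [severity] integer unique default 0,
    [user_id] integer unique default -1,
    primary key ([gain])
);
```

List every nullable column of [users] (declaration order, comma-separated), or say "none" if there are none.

threshold, type, timestamp, severity, user_id

- threshold: UNIQUE does not imply NOT NULL → nullable.
- type: no NOT NULL constraint applies → nullable.
- timestamp: no NOT NULL constraint applies → nullable.
- gain: part of the PRIMARY KEY, which implies NOT NULL → not nullable.
- severity: UNIQUE does not imply NOT NULL → nullable.
- user_id: UNIQUE does not imply NOT NULL → nullable.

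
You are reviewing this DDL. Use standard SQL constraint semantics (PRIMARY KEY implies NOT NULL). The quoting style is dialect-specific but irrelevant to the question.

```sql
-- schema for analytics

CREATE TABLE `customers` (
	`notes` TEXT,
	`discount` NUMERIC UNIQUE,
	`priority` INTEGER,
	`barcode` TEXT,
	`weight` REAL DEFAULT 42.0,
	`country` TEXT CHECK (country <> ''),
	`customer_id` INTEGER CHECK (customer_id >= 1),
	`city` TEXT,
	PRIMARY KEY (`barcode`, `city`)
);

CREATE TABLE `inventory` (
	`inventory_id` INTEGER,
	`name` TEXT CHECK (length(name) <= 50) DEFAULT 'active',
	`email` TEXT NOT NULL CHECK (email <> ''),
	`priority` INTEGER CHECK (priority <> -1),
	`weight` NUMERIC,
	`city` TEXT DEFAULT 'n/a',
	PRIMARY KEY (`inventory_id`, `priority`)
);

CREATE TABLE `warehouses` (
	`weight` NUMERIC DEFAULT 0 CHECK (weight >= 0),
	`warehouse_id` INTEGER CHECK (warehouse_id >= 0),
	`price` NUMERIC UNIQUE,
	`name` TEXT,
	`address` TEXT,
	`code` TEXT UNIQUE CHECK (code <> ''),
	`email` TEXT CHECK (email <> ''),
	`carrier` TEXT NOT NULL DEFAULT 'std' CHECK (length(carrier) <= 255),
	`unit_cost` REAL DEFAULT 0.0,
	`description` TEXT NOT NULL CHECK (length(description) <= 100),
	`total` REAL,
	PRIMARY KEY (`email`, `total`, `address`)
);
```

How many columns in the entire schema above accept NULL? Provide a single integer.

15

customers: 6 nullable (notes, discount, priority, weight, country, customer_id — PK (barcode, city) and explicit NOT NULL columns excluded).
inventory: 3 nullable (name, weight, city — PK (inventory_id, priority) and explicit NOT NULL columns excluded).
warehouses: 6 nullable (weight, warehouse_id, price, name, code, unit_cost — PK (email, total, address) and explicit NOT NULL columns excluded).
Total: 6 + 3 + 6 = 15.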